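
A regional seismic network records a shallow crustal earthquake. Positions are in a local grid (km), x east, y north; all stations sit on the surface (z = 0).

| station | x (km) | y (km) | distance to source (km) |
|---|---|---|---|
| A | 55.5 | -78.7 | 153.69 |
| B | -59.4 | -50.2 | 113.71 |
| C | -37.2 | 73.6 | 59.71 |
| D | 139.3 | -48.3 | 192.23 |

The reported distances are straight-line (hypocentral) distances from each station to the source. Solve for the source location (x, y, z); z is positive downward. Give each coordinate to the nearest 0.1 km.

x ≈ -21.4 km, y ≈ 44.7 km, depth ≈ 49.8 km

Each station gives a sphere (x−x_i)² + (y−y_i)² + z² = d_i² (stations at z=0).
Subtracting the A sphere from B and C: z² cancels, leaving linear equations in x and y:
-229.8 x + 57.0 y = 7465.11
-185.4 x + 304.6 y = 17582.19
Solving: x ≈ -21.398, y ≈ 44.698 km (keep extra digits for the depth step; rounded: -21.4, 44.7).
Then from the A sphere: z² = 153.69² − (x − 55.5)² − (y + 78.7)² with x = -21.398, y = 44.698, so z ≈ 49.802 ≈ 49.8 km.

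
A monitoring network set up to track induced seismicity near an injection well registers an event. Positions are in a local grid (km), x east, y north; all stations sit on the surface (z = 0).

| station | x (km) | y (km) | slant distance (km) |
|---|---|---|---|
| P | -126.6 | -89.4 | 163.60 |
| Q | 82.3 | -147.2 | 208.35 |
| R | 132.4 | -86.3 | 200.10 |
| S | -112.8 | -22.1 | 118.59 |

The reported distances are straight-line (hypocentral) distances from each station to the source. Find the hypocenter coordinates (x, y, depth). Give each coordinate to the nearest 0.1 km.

x ≈ -24.0 km, y ≈ 19.0 km, depth ≈ 67.0 km

Each station gives a sphere (x−x_i)² + (y−y_i)² + z² = d_i² (stations at z=0).
Subtracting the P sphere from Q and R: z² cancels, leaving linear equations in x and y:
417.8 x − 115.6 y = -12223.55
518.0 x + 6.2 y = -12317.52
Solving: x ≈ -24.006, y ≈ 18.977 km (keep extra digits for the depth step; rounded: -24.0, 19.0).
Then from the P sphere: z² = 163.60² − (x + 126.6)² − (y + 89.4)² with x = -24.006, y = 18.977, so z ≈ 67.036 ≈ 67.0 km.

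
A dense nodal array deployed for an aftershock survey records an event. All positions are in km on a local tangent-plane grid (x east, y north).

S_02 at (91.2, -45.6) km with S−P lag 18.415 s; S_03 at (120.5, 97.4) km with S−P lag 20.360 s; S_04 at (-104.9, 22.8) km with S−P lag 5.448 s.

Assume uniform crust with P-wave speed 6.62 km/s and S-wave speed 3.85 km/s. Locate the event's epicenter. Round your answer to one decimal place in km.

x ≈ -56.8 km, y ≈ 36.9 km

Distance from S−P lag: d = Δt · v_P v_S / (v_P − v_S) = Δt · (6.62·3.85)/(6.62−3.85) ≈ 9.2011·Δt.
So d_S_02 = 169.44, d_S_03 = 187.33, d_S_04 = 50.13 km.
Circle about each station: (x − 91.2)² + (y + 45.6)² = 169.44²; (x − 120.5)² + (y − 97.4)² = 187.33²; (x + 104.9)² + (y − 22.8)² = 50.13².
Subtracting pairs of circle equations eliminates x²+y² and gives linear equations (the radical axes):
58.6 x + 286.0 y = 7227.59
-392.2 x + 136.8 y = 27323.95
Solving the 2×2 system: x ≈ -56.8, y ≈ 36.9 km.
Check against S_02 (with the unrounded x, y): √((x − 91.2)²+(y + 45.6)²) = 169.44 ≈ 169.44 km. ✓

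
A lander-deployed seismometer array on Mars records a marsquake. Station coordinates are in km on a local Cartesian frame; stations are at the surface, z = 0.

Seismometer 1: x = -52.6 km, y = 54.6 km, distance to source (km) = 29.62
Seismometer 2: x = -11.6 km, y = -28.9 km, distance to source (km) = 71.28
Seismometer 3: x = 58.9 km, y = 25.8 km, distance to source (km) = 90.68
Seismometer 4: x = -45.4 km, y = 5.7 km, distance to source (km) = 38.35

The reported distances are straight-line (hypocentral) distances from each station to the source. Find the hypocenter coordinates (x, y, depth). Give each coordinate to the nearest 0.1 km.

Each station gives a sphere (x−x_i)² + (y−y_i)² + z² = d_i² (stations at z=0).
Subtracting the Seismometer 1 sphere from Seismometer 2 and Seismometer 3: z² cancels, leaving linear equations in x and y:
82.0 x − 167.0 y = -8981.64
223.0 x − 57.6 y = -8958.59
Solving: x ≈ -30.099, y ≈ 39.003 km (keep extra digits for the depth step; rounded: -30.1, 39.0).
Then from the Seismometer 1 sphere: z² = 29.62² − (x + 52.6)² − (y − 54.6)² with x = -30.099, y = 39.003, so z ≈ 11.304 ≈ 11.3 km.

(-30.1, 39.0, 11.3)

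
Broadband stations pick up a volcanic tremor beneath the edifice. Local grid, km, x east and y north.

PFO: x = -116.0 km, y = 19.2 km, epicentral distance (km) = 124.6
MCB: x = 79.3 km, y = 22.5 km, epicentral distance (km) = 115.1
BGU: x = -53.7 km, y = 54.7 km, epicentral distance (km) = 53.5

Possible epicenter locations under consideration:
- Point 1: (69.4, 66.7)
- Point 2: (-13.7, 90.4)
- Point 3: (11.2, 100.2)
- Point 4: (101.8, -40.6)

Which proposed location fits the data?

Point 2

For each candidate, compare |candidate − station| to the reported distance:
Point 1: residuals PFO 66.8, MCB 69.8, BGU 70.2 → max 70.2 km
Point 2: residuals PFO 0.0, MCB 0.0, BGU 0.1 → max 0.1 km
Point 3: residuals PFO 26.2, MCB 11.8, BGU 25.8 → max 26.2 km
Point 4: residuals PFO 101.3, MCB 48.1, BGU 128.9 → max 128.9 km
Only Point 2 has all residuals ≈ 0.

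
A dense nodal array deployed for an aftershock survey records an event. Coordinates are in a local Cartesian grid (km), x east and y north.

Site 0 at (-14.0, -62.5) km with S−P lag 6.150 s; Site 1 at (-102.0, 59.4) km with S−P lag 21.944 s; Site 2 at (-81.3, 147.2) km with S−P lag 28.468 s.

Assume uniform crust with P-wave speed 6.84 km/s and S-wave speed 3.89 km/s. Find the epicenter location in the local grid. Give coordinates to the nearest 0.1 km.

Distance from S−P lag: d = Δt · v_P v_S / (v_P − v_S) = Δt · (6.84·3.89)/(6.84−3.89) ≈ 9.0195·Δt.
So d_Site 0 = 55.47, d_Site 1 = 197.92, d_Site 2 = 256.77 km.
Circle about each station: (x + 14.0)² + (y + 62.5)² = 55.47²; (x + 102.0)² + (y − 59.4)² = 197.92²; (x + 81.3)² + (y − 147.2)² = 256.77².
Subtracting the Site 0 equation from the Site 1 and Site 2 equations removes the quadratic terms:
-176.0 x + 243.8 y = -26265.30
-134.6 x + 419.4 y = -38678.63
Solving the 2×2 system: x ≈ 38.7, y ≈ -79.8 km.

38.7 km east, -79.8 km north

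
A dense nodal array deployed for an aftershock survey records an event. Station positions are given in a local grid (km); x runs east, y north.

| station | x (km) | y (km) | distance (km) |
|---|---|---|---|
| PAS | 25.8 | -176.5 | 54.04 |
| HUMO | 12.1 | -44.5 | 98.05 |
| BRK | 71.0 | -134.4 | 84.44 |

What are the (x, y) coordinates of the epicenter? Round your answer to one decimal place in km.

-13.3 km east, -139.2 km north

Circle about each station: (x − 25.8)² + (y + 176.5)² = 54.04²; (x − 12.1)² + (y + 44.5)² = 98.05²; (x − 71.0)² + (y + 134.4)² = 84.44².
Subtracting the PAS equation from the HUMO and BRK equations removes the quadratic terms:
-27.4 x + 264.0 y = -36384.71
90.4 x + 84.2 y = -12923.32
Solving the 2×2 system: x ≈ -13.3, y ≈ -139.2 km.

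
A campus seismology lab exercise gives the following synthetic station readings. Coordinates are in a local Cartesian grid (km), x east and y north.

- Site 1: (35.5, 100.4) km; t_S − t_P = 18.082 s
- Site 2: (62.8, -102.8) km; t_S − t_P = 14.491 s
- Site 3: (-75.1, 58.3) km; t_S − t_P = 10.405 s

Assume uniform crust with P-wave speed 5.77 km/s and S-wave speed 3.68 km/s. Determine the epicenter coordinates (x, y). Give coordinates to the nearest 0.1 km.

x ≈ -73.6 km, y ≈ -47.4 km

Distance from S−P lag: d = Δt · v_P v_S / (v_P − v_S) = Δt · (5.77·3.68)/(5.77−3.68) ≈ 10.1596·Δt.
So d_Site 1 = 183.71, d_Site 2 = 147.22, d_Site 3 = 105.71 km.
Circle about each station: (x − 35.5)² + (y − 100.4)² = 183.71²; (x − 62.8)² + (y + 102.8)² = 147.22²; (x + 75.1)² + (y − 58.3)² = 105.71².
Subtracting the Site 1 equation from the Site 2 and Site 3 equations removes the quadratic terms:
54.6 x − 406.4 y = 15246.91
-221.2 x − 84.2 y = 20273.25
Solving the 2×2 system: x ≈ -73.6, y ≈ -47.4 km.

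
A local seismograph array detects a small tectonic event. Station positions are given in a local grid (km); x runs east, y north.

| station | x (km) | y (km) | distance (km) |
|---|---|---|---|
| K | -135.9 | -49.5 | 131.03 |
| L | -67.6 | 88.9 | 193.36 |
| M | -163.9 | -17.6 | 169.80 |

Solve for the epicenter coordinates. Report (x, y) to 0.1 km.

x ≈ -13.7 km, y ≈ -96.8 km

Circle about each station: (x + 135.9)² + (y + 49.5)² = 131.03²; (x + 67.6)² + (y − 88.9)² = 193.36²; (x + 163.9)² + (y + 17.6)² = 169.80².
Subtracting the K equation from the L and M equations removes the quadratic terms:
136.6 x + 276.8 y = -28665.32
-56.0 x + 63.8 y = -5409.27
Solving the 2×2 system: x ≈ -13.7, y ≈ -96.8 km.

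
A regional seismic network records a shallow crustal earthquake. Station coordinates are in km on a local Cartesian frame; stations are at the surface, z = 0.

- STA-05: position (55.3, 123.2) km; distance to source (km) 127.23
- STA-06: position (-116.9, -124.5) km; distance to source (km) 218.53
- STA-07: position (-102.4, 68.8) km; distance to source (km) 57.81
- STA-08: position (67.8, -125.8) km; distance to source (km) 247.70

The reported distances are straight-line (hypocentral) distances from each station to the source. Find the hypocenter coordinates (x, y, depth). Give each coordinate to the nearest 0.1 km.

x ≈ -59.9 km, y ≈ 83.3 km, depth ≈ 36.4 km

Each station gives a sphere (x−x_i)² + (y−y_i)² + z² = d_i² (stations at z=0).
Subtracting the STA-05 sphere from STA-06 and STA-07: z² cancels, leaving linear equations in x and y:
-344.4 x − 495.4 y = -20638.36
-315.4 x − 108.8 y = 9828.35
Solving: x ≈ -59.897, y ≈ 83.300 km (keep extra digits for the depth step; rounded: -59.9, 83.3).
Then from the STA-05 sphere: z² = 127.23² − (x − 55.3)² − (y − 123.2)² with x = -59.897, y = 83.300, so z ≈ 36.402 ≈ 36.4 km.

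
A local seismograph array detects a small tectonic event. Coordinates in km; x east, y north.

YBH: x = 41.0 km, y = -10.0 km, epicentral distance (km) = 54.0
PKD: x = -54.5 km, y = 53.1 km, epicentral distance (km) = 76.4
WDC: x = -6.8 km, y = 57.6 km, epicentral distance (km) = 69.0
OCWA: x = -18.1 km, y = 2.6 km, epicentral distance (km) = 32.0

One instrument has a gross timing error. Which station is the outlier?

Solve using three stations at a time. Using YBH, PKD, WDC (subtract circle equations pairwise → linear system) gives (x, y) ≈ (-13.1, -11.2).
Distances from that point to each station vs reported:
  YBH: calculated 54.1 vs reported 54.0 → residual 0.1 km
  PKD: calculated 76.5 vs reported 76.4 → residual 0.1 km
  WDC: calculated 69.1 vs reported 69.0 → residual 0.1 km
  OCWA: calculated 14.7 vs reported 32.0 → residual 17.3 km
YBH, PKD, WDC are mutually consistent (residuals ≈ 0); OCWA is off by 17.3 km.

OCWA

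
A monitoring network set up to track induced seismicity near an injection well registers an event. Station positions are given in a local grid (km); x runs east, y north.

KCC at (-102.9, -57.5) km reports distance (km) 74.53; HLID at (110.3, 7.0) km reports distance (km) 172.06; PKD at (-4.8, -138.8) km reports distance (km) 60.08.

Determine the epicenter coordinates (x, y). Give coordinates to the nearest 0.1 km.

(-34.2, -86.4)

Circle about each station: (x + 102.9)² + (y + 57.5)² = 74.53²; (x − 110.3)² + (y − 7.0)² = 172.06²; (x + 4.8)² + (y + 138.8)² = 60.08².
Subtracting the KCC equation from the HLID and PKD equations removes the quadratic terms:
426.4 x + 129.0 y = -25729.49
196.2 x − 162.6 y = 7338.93
Solving the 2×2 system: x ≈ -34.2, y ≈ -86.4 km.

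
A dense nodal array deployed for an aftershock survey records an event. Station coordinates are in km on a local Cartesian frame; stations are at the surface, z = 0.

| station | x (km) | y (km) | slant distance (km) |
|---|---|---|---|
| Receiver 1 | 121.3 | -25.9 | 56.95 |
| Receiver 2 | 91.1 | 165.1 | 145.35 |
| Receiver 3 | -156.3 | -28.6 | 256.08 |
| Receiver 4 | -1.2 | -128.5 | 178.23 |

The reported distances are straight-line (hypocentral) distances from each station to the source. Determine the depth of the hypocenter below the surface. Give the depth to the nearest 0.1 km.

Each station gives a sphere (x−x_i)² + (y−y_i)² + z² = d_i² (stations at z=0).
Subtracting the Receiver 1 sphere from Receiver 2 and Receiver 3: z² cancels, leaving linear equations in x and y:
-60.4 x + 382.0 y = 2289.40
-555.2 x − 5.4 y = -52470.51
Solving: x ≈ 94.304, y ≈ 20.904 km (keep extra digits for the depth step; rounded: 94.3, 20.9).
Then from the Receiver 1 sphere: z² = 56.95² − (x − 121.3)² − (y + 25.9)² with x = 94.304, y = 20.904, so z ≈ 17.997 ≈ 18.0 km.
Check against Receiver 4 (with the unrounded solution): distance 178.23 ≈ 178.23 km. ✓

18.0 km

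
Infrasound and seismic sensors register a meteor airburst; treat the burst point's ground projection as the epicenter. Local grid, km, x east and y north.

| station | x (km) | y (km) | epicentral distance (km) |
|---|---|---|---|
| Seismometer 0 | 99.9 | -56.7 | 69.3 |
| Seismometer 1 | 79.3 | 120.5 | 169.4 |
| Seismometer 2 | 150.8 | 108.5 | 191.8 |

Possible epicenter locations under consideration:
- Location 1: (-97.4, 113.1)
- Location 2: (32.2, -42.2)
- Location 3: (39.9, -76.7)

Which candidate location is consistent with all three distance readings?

For each candidate, compare |candidate − station| to the reported distance:
Location 1: residuals Seismometer 0 191.0, Seismometer 1 7.5, Seismometer 2 56.4 → max 191.0 km
Location 2: residuals Seismometer 0 0.1, Seismometer 1 0.0, Seismometer 2 0.0 → max 0.1 km
Location 3: residuals Seismometer 0 6.1, Seismometer 1 31.7, Seismometer 2 24.1 → max 31.7 km
Only Location 2 has all residuals ≈ 0.

Location 2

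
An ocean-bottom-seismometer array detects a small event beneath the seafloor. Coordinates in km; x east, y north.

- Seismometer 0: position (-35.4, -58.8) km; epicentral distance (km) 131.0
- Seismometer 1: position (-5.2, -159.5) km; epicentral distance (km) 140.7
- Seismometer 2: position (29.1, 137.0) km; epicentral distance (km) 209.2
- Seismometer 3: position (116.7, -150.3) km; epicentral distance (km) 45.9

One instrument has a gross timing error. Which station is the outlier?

Seismometer 3

Solve using three stations at a time. Using Seismometer 0, Seismometer 1, Seismometer 2 (subtract circle equations pairwise → linear system) gives (x, y) ≈ (95.5, -61.3).
Distances from that point to each station vs reported:
  Seismometer 0: calculated 130.9 vs reported 131.0 → residual 0.1 km
  Seismometer 1: calculated 140.6 vs reported 140.7 → residual 0.1 km
  Seismometer 2: calculated 209.2 vs reported 209.2 → residual 0.0 km
  Seismometer 3: calculated 91.5 vs reported 45.9 → residual 45.6 km
Seismometer 0, Seismometer 1, Seismometer 2 are mutually consistent (residuals ≈ 0); Seismometer 3 is off by 45.6 km.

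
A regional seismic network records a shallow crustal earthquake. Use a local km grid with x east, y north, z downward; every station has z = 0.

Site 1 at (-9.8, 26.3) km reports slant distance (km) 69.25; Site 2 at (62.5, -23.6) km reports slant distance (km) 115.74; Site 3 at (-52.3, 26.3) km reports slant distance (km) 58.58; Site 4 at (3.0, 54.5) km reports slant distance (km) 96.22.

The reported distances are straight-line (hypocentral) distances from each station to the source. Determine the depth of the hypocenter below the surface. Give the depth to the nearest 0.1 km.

Each station gives a sphere (x−x_i)² + (y−y_i)² + z² = d_i² (stations at z=0).
Subtracting the Site 1 sphere from Site 2 and Site 3: z² cancels, leaving linear equations in x and y:
144.6 x − 99.8 y = -4924.71
-85.0 x + 0.0 y = 4003.20
Solving: x ≈ -47.096, y ≈ -18.892 km (keep extra digits for the depth step; rounded: -47.1, -18.9).
Then from the Site 1 sphere: z² = 69.25² − (x + 9.8)² − (y − 26.3)² with x = -47.096, y = -18.892, so z ≈ 36.909 ≈ 36.9 km.

36.9 km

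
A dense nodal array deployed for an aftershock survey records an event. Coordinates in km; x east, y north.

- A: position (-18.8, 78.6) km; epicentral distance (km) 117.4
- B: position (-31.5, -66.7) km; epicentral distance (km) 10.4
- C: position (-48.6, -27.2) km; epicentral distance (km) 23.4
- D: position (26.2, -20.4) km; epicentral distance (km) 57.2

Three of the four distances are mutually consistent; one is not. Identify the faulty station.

B

Solve using three stations at a time. Using A, C, D (subtract circle equations pairwise → linear system) gives (x, y) ≈ (-28.1, -38.4).
Distances from that point to each station vs reported:
  A: calculated 117.4 vs reported 117.4 → residual 0.0 km
  B: calculated 28.5 vs reported 10.4 → residual 18.1 km
  C: calculated 23.4 vs reported 23.4 → residual 0.0 km
  D: calculated 57.2 vs reported 57.2 → residual 0.0 km
A, C, D are mutually consistent (residuals ≈ 0); B is off by 18.1 km.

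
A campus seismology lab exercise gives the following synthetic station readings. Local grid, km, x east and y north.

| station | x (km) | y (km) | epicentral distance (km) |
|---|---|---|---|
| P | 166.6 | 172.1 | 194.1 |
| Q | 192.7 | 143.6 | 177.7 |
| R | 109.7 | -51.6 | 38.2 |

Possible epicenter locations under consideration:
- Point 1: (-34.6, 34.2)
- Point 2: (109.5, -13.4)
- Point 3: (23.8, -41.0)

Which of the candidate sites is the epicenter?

Point 2

For each candidate, compare |candidate − station| to the reported distance:
Point 1: residuals P 49.8, Q 74.6, R 129.7 → max 129.7 km
Point 2: residuals P 0.0, Q 0.0, R 0.0 → max 0.0 km
Point 3: residuals P 62.4, Q 72.5, R 48.4 → max 72.5 km
Only Point 2 has all residuals ≈ 0.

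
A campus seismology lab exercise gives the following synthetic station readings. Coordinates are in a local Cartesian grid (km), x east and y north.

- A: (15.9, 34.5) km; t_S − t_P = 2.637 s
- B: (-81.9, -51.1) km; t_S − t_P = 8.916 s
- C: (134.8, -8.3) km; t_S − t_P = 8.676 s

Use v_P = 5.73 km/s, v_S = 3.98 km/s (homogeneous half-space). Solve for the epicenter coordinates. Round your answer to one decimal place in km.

(22.1, 0.7)

Distance from S−P lag: d = Δt · v_P v_S / (v_P − v_S) = Δt · (5.73·3.98)/(5.73−3.98) ≈ 13.0317·Δt.
So d_A = 34.36, d_B = 116.19, d_C = 113.06 km.
Circle about each station: (x − 15.9)² + (y − 34.5)² = 34.36²; (x + 81.9)² + (y + 51.1)² = 116.19²; (x − 134.8)² + (y + 8.3)² = 113.06².
Subtracting the A equation from the B and C equations removes the quadratic terms:
-195.6 x − 171.2 y = -4443.75
237.8 x − 85.6 y = 5194.92
Solving the 2×2 system: x ≈ 22.1, y ≈ 0.7 km.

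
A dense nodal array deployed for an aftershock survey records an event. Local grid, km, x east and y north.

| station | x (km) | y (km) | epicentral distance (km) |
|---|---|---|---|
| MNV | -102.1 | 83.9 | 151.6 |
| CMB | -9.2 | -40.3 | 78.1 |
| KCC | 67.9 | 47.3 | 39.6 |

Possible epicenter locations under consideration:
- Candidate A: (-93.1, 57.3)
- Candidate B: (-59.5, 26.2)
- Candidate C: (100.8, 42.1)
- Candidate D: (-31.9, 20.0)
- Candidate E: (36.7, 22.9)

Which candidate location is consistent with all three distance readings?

For each candidate, compare |candidate − station| to the reported distance:
Candidate A: residuals MNV 123.5, CMB 50.6, KCC 121.7 → max 123.5 km
Candidate B: residuals MNV 79.9, CMB 5.3, KCC 89.5 → max 89.5 km
Candidate C: residuals MNV 55.6, CMB 59.3, KCC 6.3 → max 59.3 km
Candidate D: residuals MNV 56.7, CMB 13.7, KCC 63.9 → max 63.9 km
Candidate E: residuals MNV 0.0, CMB 0.0, KCC 0.0 → max 0.0 km
Only Candidate E has all residuals ≈ 0.

Candidate E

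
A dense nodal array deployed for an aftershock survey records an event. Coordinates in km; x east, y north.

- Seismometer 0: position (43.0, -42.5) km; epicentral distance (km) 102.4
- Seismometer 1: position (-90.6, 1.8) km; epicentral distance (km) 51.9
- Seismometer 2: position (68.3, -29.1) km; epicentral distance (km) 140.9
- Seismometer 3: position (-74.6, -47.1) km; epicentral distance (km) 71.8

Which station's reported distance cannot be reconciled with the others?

Seismometer 2

Solve using three stations at a time. Using Seismometer 0, Seismometer 1, Seismometer 3 (subtract circle equations pairwise → linear system) gives (x, y) ≈ (-40.8, 16.2).
Distances from that point to each station vs reported:
  Seismometer 0: calculated 102.3 vs reported 102.4 → residual 0.1 km
  Seismometer 1: calculated 51.8 vs reported 51.9 → residual 0.1 km
  Seismometer 2: calculated 118.2 vs reported 140.9 → residual 22.7 km
  Seismometer 3: calculated 71.7 vs reported 71.8 → residual 0.1 km
Seismometer 0, Seismometer 1, Seismometer 3 are mutually consistent (residuals ≈ 0); Seismometer 2 is off by 22.7 km.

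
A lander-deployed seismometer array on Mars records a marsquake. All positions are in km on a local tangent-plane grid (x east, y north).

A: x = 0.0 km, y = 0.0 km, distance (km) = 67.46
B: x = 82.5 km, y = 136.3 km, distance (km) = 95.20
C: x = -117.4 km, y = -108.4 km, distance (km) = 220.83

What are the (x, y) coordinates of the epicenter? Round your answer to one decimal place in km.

(20.1, 64.4)

Circle about each station: x² + y² = 67.46²; (x − 82.5)² + (y − 136.3)² = 95.20²; (x + 117.4)² + (y + 108.4)² = 220.83².
Subtracting the A equation from the B and C equations removes the quadratic terms:
165.0 x + 272.6 y = 20871.75
-234.8 x − 216.8 y = -18681.72
Solving the 2×2 system: x ≈ 20.1, y ≈ 64.4 km.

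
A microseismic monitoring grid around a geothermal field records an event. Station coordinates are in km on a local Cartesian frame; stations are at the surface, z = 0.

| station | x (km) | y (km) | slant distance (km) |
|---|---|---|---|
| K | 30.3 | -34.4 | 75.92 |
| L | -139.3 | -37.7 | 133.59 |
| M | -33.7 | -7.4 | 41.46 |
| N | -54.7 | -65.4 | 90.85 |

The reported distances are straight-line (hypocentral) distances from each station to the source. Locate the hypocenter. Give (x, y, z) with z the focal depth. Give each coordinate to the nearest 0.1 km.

Each station gives a sphere (x−x_i)² + (y−y_i)² + z² = d_i² (stations at z=0).
Subtracting the K sphere from L and M: z² cancels, leaving linear equations in x and y:
-339.2 x − 6.6 y = 6641.89
-128.0 x + 54.0 y = 3133.91
Solving: x ≈ -19.797, y ≈ 11.109 km (keep extra digits for the depth step; rounded: -19.8, 11.1).
Then from the K sphere: z² = 75.92² − (x − 30.3)² − (y + 34.4)² with x = -19.797, y = 11.109, so z ≈ 34.396 ≈ 34.4 km.
Check against N (with the unrounded solution): distance 90.86 ≈ 90.85 km. ✓

(-19.8, 11.1, 34.4)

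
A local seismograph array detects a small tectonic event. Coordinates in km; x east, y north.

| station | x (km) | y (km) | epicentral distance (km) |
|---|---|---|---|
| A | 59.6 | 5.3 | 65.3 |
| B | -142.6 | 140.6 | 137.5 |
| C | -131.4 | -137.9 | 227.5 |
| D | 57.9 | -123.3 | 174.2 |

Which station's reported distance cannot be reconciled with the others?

B

Solve using three stations at a time. Using A, C, D (subtract circle equations pairwise → linear system) gives (x, y) ≈ (6.4, 43.1).
Distances from that point to each station vs reported:
  A: calculated 65.3 vs reported 65.3 → residual 0.0 km
  B: calculated 178.1 vs reported 137.5 → residual 40.6 km
  C: calculated 227.5 vs reported 227.5 → residual 0.0 km
  D: calculated 174.2 vs reported 174.2 → residual 0.0 km
A, C, D are mutually consistent (residuals ≈ 0); B is off by 40.6 km.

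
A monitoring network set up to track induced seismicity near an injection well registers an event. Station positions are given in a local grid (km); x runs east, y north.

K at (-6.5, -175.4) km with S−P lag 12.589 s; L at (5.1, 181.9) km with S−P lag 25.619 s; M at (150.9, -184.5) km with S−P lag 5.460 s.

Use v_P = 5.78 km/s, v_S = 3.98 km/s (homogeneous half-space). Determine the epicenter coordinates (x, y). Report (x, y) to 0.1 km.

142.7 km east, -115.2 km north

Distance from S−P lag: d = Δt · v_P v_S / (v_P − v_S) = Δt · (5.78·3.98)/(5.78−3.98) ≈ 12.7802·Δt.
So d_K = 160.89, d_L = 327.42, d_M = 69.78 km.
Circle about each station: (x + 6.5)² + (y + 175.4)² = 160.89²; (x − 5.1)² + (y − 181.9)² = 327.42²; (x − 150.9)² + (y + 184.5)² = 69.78².
Subtracting pairs of circle equations eliminates x²+y² and gives linear equations (the radical axes):
23.2 x + 714.6 y = -79012.05
314.8 x − 18.2 y = 47019.99
Solving the 2×2 system: x ≈ 142.7, y ≈ -115.2 km.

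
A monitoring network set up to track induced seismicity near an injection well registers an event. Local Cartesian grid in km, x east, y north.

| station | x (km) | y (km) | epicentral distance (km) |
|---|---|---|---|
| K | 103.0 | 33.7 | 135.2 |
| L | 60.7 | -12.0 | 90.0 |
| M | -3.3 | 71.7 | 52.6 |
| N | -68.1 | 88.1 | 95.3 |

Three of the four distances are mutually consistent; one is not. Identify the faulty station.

M

Solve using three stations at a time. Using K, L, N (subtract circle equations pairwise → linear system) gives (x, y) ≈ (-28.3, 1.5).
Distances from that point to each station vs reported:
  K: calculated 135.2 vs reported 135.2 → residual 0.0 km
  L: calculated 90.0 vs reported 90.0 → residual 0.0 km
  M: calculated 74.6 vs reported 52.6 → residual 22.0 km
  N: calculated 95.3 vs reported 95.3 → residual 0.0 km
K, L, N are mutually consistent (residuals ≈ 0); M is off by 22.0 km.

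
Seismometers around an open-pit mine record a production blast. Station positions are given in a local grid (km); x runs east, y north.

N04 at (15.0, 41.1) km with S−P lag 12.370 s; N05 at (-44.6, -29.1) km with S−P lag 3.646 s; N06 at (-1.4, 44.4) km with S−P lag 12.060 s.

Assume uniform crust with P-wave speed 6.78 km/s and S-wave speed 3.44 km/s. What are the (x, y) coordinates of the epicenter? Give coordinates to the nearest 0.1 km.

Distance from S−P lag: d = Δt · v_P v_S / (v_P − v_S) = Δt · (6.78·3.44)/(6.78−3.44) ≈ 6.9830·Δt.
So d_N04 = 86.38, d_N05 = 25.46, d_N06 = 84.21 km.
Circle about each station: (x − 15.0)² + (y − 41.1)² = 86.38²; (x + 44.6)² + (y + 29.1)² = 25.46²; (x + 1.4)² + (y − 44.4)² = 84.21².
Subtracting pairs of circle equations eliminates x²+y² and gives linear equations (the radical axes):
-119.2 x − 140.4 y = 7735.05
-32.8 x + 6.6 y = 429.29
Solving the 2×2 system: x ≈ -20.6, y ≈ -37.6 km.

-20.6 km east, -37.6 km north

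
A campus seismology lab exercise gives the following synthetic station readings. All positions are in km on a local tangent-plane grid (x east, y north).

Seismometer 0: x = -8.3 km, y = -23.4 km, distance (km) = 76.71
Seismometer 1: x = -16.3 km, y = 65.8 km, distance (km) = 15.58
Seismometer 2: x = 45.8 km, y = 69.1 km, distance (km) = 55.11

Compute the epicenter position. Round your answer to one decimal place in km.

Circle about each station: (x + 8.3)² + (y + 23.4)² = 76.71²; (x + 16.3)² + (y − 65.8)² = 15.58²; (x − 45.8)² + (y − 69.1)² = 55.11².
Subtracting pairs of circle equations eliminates x²+y² and gives linear equations (the radical axes):
-16.0 x + 178.4 y = 9620.57
108.2 x + 185.0 y = 9103.31
Solving the 2×2 system: x ≈ -7.0, y ≈ 53.3 km.

(-7.0, 53.3)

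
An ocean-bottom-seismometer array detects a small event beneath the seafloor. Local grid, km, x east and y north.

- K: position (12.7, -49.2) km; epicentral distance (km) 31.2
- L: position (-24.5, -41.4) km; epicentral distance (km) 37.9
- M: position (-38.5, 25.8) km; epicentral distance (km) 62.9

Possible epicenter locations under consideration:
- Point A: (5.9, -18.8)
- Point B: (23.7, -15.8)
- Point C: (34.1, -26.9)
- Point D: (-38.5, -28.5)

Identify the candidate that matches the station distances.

For each candidate, compare |candidate − station| to the reported distance:
Point A: residuals K 0.0, L 0.0, M 0.0 → max 0.0 km
Point B: residuals K 4.0, L 16.7, M 11.9 → max 16.7 km
Point C: residuals K 0.3, L 22.5, M 26.8 → max 26.8 km
Point D: residuals K 24.0, L 18.9, M 8.6 → max 24.0 km
Only Point A has all residuals ≈ 0.

Point A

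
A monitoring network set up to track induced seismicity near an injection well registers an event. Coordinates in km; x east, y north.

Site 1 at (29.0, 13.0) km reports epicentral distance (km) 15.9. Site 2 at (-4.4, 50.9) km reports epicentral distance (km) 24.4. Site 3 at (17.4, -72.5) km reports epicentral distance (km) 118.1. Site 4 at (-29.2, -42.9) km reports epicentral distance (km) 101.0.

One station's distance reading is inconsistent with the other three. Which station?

Solve using three stations at a time. Using Site 2, Site 3, Site 4 (subtract circle equations pairwise → linear system) gives (x, y) ≈ (19.5, 45.6).
Distances from that point to each station vs reported:
  Site 1: calculated 34.0 vs reported 15.9 → residual 18.1 km
  Site 2: calculated 24.5 vs reported 24.4 → residual 0.1 km
  Site 3: calculated 118.1 vs reported 118.1 → residual 0.0 km
  Site 4: calculated 101.0 vs reported 101.0 → residual 0.0 km
Site 2, Site 3, Site 4 are mutually consistent (residuals ≈ 0); Site 1 is off by 18.1 km.

Site 1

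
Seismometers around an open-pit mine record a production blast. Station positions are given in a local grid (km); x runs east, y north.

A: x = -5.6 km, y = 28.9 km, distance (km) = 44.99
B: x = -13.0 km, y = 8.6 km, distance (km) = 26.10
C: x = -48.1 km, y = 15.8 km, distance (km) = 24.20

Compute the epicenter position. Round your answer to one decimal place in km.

-35.4 km east, -4.8 km north

Circle about each station: (x + 5.6)² + (y − 28.9)² = 44.99²; (x + 13.0)² + (y − 8.6)² = 26.10²; (x + 48.1)² + (y − 15.8)² = 24.20².
Subtracting the A equation from the B and C equations removes the quadratic terms:
-14.8 x − 40.6 y = 719.28
-85.0 x − 26.2 y = 3135.14
Solving the 2×2 system: x ≈ -35.4, y ≈ -4.8 km.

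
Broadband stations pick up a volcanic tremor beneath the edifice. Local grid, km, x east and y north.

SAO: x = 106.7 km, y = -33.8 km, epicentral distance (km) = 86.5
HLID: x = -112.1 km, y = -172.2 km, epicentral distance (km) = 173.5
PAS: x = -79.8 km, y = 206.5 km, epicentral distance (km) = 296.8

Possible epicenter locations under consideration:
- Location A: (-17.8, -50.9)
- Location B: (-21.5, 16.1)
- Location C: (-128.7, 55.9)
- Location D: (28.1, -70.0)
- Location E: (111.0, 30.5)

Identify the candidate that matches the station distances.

Location D

For each candidate, compare |candidate − station| to the reported distance:
Location A: residuals SAO 39.2, HLID 19.9, PAS 32.0 → max 39.2 km
Location B: residuals SAO 51.1, HLID 35.5, PAS 97.7 → max 97.7 km
Location C: residuals SAO 165.4, HLID 55.2, PAS 138.5 → max 165.4 km
Location D: residuals SAO 0.0, HLID 0.0, PAS 0.0 → max 0.0 km
Location E: residuals SAO 22.1, HLID 127.9, PAS 37.2 → max 127.9 km
Only Location D has all residuals ≈ 0.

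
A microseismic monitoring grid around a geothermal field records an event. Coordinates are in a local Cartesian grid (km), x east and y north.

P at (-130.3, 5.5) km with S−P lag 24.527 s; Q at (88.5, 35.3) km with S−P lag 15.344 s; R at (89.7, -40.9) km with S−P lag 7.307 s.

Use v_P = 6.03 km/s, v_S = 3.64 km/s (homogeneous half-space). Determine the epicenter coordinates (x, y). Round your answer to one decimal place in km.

x ≈ 66.6 km, y ≈ -103.9 km

Distance from S−P lag: d = Δt · v_P v_S / (v_P − v_S) = Δt · (6.03·3.64)/(6.03−3.64) ≈ 9.1838·Δt.
So d_P = 225.25, d_Q = 140.92, d_R = 67.11 km.
Circle about each station: (x + 130.3)² + (y − 5.5)² = 225.25²; (x − 88.5)² + (y − 35.3)² = 140.92²; (x − 89.7)² + (y + 40.9)² = 67.11².
Subtracting the P equation from the Q and R equations removes the quadratic terms:
437.6 x + 59.6 y = 22949.12
440.0 x − 92.8 y = 38944.37
Solving the 2×2 system: x ≈ 66.6, y ≈ -103.9 km.
Check against P (with the unrounded x, y): √((x + 130.3)²+(y − 5.5)²) = 225.25 ≈ 225.25 km. ✓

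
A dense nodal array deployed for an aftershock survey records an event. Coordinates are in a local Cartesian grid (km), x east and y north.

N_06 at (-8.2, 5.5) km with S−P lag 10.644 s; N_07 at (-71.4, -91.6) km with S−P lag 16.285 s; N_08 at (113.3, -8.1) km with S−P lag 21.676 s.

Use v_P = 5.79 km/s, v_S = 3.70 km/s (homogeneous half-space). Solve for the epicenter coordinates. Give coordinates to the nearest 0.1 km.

Distance from S−P lag: d = Δt · v_P v_S / (v_P − v_S) = Δt · (5.79·3.70)/(5.79−3.70) ≈ 10.2502·Δt.
So d_N_06 = 109.10, d_N_07 = 166.93, d_N_08 = 222.18 km.
Circle about each station: (x + 8.2)² + (y − 5.5)² = 109.10²; (x + 71.4)² + (y + 91.6)² = 166.93²; (x − 113.3)² + (y + 8.1)² = 222.18².
Subtracting the N_06 equation from the N_07 and N_08 equations removes the quadratic terms:
-126.4 x − 194.2 y = -2571.78
243.0 x − 27.2 y = -24656.13
Solving the 2×2 system: x ≈ -93.2, y ≈ 73.9 km.
Check against N_06 (with the unrounded x, y): √((x + 8.2)²+(y − 5.5)²) = 109.10 ≈ 109.10 km. ✓

x ≈ -93.2 km, y ≈ 73.9 km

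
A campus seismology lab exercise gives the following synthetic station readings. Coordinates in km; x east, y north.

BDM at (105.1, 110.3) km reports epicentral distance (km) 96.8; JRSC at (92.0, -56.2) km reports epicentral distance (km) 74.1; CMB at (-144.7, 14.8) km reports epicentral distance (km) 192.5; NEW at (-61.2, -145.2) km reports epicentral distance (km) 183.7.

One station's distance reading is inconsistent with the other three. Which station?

Solve using three stations at a time. Using JRSC, CMB, NEW (subtract circle equations pairwise → linear system) gives (x, y) ≈ (47.4, 2.9).
Distances from that point to each station vs reported:
  BDM: calculated 121.9 vs reported 96.8 → residual 25.1 km
  JRSC: calculated 74.1 vs reported 74.1 → residual 0.0 km
  CMB: calculated 192.5 vs reported 192.5 → residual 0.0 km
  NEW: calculated 183.7 vs reported 183.7 → residual 0.0 km
JRSC, CMB, NEW are mutually consistent (residuals ≈ 0); BDM is off by 25.1 km.

BDM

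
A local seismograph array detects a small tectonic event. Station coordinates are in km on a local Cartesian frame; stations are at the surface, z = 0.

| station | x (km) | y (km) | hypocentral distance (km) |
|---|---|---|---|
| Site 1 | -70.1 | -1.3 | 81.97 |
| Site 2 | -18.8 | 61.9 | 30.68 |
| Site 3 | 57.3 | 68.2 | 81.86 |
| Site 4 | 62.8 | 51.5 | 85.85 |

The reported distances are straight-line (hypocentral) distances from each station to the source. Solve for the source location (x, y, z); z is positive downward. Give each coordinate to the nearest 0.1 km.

Each station gives a sphere (x−x_i)² + (y−y_i)² + z² = d_i² (stations at z=0).
Subtracting the Site 1 sphere from Site 2 and Site 3: z² cancels, leaving linear equations in x and y:
102.6 x + 126.4 y = 5047.17
254.8 x + 139.0 y = 3036.85
Solving: x ≈ -17.704, y ≈ 54.300 km (keep extra digits for the depth step; rounded: -17.7, 54.3).
Then from the Site 1 sphere: z² = 81.97² − (x + 70.1)² − (y + 1.3)² with x = -17.704, y = 54.300, so z ≈ 29.705 ≈ 29.7 km.
Check against Site 4 (with the unrounded solution): distance 85.85 ≈ 85.85 km. ✓

(-17.7, 54.3, 29.7)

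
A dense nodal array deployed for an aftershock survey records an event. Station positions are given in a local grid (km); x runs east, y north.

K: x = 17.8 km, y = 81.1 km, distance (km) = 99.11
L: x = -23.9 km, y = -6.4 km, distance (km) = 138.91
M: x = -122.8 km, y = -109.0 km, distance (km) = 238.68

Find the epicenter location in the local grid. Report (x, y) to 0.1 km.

Circle about each station: (x − 17.8)² + (y − 81.1)² = 99.11²; (x + 23.9)² + (y + 6.4)² = 138.91²; (x + 122.8)² + (y + 109.0)² = 238.68².
Subtracting the K equation from the L and M equations removes the quadratic terms:
-83.4 x − 175.0 y = -15755.08
-281.2 x − 380.2 y = -27078.56
Solving the 2×2 system: x ≈ -71.5, y ≈ 124.1 km.
Check against K (with the unrounded x, y): √((x − 17.8)²+(y − 81.1)²) = 99.11 ≈ 99.11 km. ✓

(-71.5, 124.1)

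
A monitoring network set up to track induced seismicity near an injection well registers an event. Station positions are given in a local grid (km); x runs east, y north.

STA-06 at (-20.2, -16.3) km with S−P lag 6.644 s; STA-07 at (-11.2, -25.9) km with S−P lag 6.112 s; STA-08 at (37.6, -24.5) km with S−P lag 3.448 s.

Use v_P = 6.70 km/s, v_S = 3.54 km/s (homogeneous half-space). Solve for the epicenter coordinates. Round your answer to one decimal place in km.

Distance from S−P lag: d = Δt · v_P v_S / (v_P − v_S) = Δt · (6.70·3.54)/(6.70−3.54) ≈ 7.5057·Δt.
So d_STA-06 = 49.87, d_STA-07 = 45.87, d_STA-08 = 25.88 km.
Circle about each station: (x + 20.2)² + (y + 16.3)² = 49.87²; (x + 11.2)² + (y + 25.9)² = 45.87²; (x − 37.6)² + (y + 24.5)² = 25.88².
Subtracting the STA-06 equation from the STA-07 and STA-08 equations removes the quadratic terms:
18.0 x − 19.2 y = 505.48
115.6 x − 16.4 y = 3157.52
Solving the 2×2 system: x ≈ 27.2, y ≈ -0.8 km.
Check against STA-06 (with the unrounded x, y): √((x + 20.2)²+(y + 16.3)²) = 49.86 ≈ 49.87 km. ✓

x ≈ 27.2 km, y ≈ -0.8 km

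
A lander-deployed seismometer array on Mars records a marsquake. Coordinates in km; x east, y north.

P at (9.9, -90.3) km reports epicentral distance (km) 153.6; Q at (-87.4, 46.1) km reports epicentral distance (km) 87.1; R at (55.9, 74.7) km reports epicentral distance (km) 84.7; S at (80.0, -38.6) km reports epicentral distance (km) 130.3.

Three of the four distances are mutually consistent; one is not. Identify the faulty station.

R

Solve using three stations at a time. Using P, Q, S (subtract circle equations pairwise → linear system) gives (x, y) ≈ (-1.8, 62.9).
Distances from that point to each station vs reported:
  P: calculated 153.7 vs reported 153.6 → residual 0.1 km
  Q: calculated 87.2 vs reported 87.1 → residual 0.1 km
  R: calculated 58.9 vs reported 84.7 → residual 25.8 km
  S: calculated 130.4 vs reported 130.3 → residual 0.1 km
P, Q, S are mutually consistent (residuals ≈ 0); R is off by 25.8 km.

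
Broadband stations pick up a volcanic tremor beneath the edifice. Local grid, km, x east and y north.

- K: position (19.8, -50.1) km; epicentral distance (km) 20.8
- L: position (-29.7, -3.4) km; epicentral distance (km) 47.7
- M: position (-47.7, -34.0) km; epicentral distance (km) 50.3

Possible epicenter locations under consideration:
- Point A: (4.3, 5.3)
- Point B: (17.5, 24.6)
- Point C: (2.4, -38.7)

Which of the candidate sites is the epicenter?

Point C

For each candidate, compare |candidate − station| to the reported distance:
Point A: residuals K 36.7, L 12.6, M 14.9 → max 36.7 km
Point B: residuals K 53.9, L 7.2, M 37.4 → max 53.9 km
Point C: residuals K 0.0, L 0.0, M 0.0 → max 0.0 km
Only Point C has all residuals ≈ 0.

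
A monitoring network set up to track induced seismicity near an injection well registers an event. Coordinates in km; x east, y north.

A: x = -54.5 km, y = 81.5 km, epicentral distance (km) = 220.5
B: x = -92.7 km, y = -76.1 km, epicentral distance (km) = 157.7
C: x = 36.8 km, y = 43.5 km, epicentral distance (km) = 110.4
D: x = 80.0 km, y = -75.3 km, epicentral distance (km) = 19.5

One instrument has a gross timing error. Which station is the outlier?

A

Solve using three stations at a time. Using B, C, D (subtract circle equations pairwise → linear system) gives (x, y) ≈ (64.5, -63.4).
Distances from that point to each station vs reported:
  A: calculated 187.5 vs reported 220.5 → residual 33.0 km
  B: calculated 157.7 vs reported 157.7 → residual 0.0 km
  C: calculated 110.4 vs reported 110.4 → residual 0.0 km
  D: calculated 19.6 vs reported 19.5 → residual 0.1 km
B, C, D are mutually consistent (residuals ≈ 0); A is off by 33.0 km.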